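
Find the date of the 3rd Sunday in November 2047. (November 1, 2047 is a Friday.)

November 17, 2047

November 2047 begins on a Friday, so the first Sunday is November 3 (2 days later).
The 3rd Sunday is 2 weeks later: 3 + 14 = 17.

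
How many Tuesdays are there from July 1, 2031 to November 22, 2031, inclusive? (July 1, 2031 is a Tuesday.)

21

July 1, 2031 is a Tuesday; the first Tuesday on or after it is July 1, 2031.
From July 1, 2031 to November 22, 2031: 30 + 31 + 30 + 31 + 22 = 144 days (rest of July, August, September, October, November).
144 ÷ 7 = 20 full weeks with remainder 4, so 20 more Tuesdays after the first → 21.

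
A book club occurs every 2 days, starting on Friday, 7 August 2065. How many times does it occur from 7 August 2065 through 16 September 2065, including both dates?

21

Occurrences land 2·i days after 7 August 2065 for i = 0, 1, 2, …
The window opens on the start date, so the first occurrence inside is #1 on 7 August 2065.
16 September 2065 is 40 days after the start; 40 ÷ 2 = 20 remainder 0. Last occurrence in the window: #21 on 16 September 2065.
Occurrences #1 through #21: 21 in total.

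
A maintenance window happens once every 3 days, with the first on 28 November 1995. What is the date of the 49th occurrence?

20 April 1996

The 49th occurrence is 48 intervals after the first: 48 × 3 = 144 days after 28 November 1995.
November has 30 days — 2 days to the end of November leaves 142.
December has 31 days (111 left).
January has 31 days (80 left).
February has 29 days (51 left).
March has 31 days (20 left).
20 days into April → 20 April 1996.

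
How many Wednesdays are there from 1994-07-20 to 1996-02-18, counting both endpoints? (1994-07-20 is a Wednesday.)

83

1994-07-20 is a Wednesday; the first Wednesday on or after it is 1994-07-20.
From 1994-07-20 to 1996-02-18: 164 + 365 + 49 = 578 days (rest of 1994, 1995, to 1996-02-18 in 1996).
578 ÷ 7 = 82 full weeks with remainder 4, so 82 more Wednesdays after the first → 83.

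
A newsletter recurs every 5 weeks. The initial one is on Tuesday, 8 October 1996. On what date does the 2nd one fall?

12 November 1996

The 2nd occurrence is 1 interval after the first: 1 × 35 = 35 days after 8 October 1996.
October has 31 days — 23 days to the end of October leaves 12.
12 days into November → 12 November 1996.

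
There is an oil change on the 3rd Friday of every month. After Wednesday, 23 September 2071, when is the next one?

16 October 2071

September 2071 starts on a Tuesday; its first Friday is the 4th, so the 3rd Friday is the 18th — 18 September 2071.
That is not after 23 September 2071, so look at October 2071.
October 2071 starts on a Thursday; its first Friday is the 2nd, so the 3rd Friday is the 16th — 16 October 2071.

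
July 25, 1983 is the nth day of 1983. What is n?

206

Days in months before July: 31 + 28 + 31 + 30 + 31 + 30 = 181.
Plus 25 days into July → day 206.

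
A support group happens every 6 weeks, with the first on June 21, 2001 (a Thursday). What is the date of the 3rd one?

The 3rd occurrence is 2 intervals after the first: 2 × 42 = 84 days after June 21, 2001.
June has 30 days — 9 days to the end of June leaves 75.
July has 31 days (44 left).
August has 31 days (13 left).
13 days into September → September 13, 2001.

September 13, 2001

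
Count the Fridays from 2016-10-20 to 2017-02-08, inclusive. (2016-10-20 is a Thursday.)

16

2016-10-20 is a Thursday; the first Friday on or after it is 2016-10-21 (1 day later).
From 2016-10-21 to 2017-02-08: 10 + 30 + 31 + 31 + 8 = 110 days (rest of October, November, December, January, February).
110 ÷ 7 = 15 full weeks with remainder 5, so 15 more Fridays after the first → 16.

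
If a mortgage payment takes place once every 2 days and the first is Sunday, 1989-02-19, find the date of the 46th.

1989-05-20

The 46th occurrence is 45 intervals after the first: 45 × 2 = 90 days after 1989-02-19.
February has 28 days — 9 days to the end of February leaves 81.
March has 31 days (50 left).
April has 30 days (20 left).
20 days into May → 1989-05-20.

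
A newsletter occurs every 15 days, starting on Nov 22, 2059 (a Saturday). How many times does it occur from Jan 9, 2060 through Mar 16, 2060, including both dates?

4

Occurrences land 15·i days after Nov 22, 2059 for i = 0, 1, 2, …
Jan 9, 2060 is 48 days after the start; 48 ÷ 15 = 3 remainder 3; since the remainder is 3, round up to i = 4. First occurrence in the window: #5 on Jan 21, 2060 (4×15 = 60 days in).
Mar 16, 2060 is 115 days after the start; 115 ÷ 15 = 7 remainder 10. Last occurrence in the window: #8 on Mar 6, 2060.
Occurrences #5 through #8: 4 in total.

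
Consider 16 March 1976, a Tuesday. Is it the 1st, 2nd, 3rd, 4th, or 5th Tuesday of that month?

Day 16 falls in week ⌈16/7⌉ of the month.
Days 1–7 hold the 1st Tuesday, 8–14 the 2nd, 15–21 the 3rd, 22–28 the 4th, 29–31 the 5th.
16 is in the range for the 3rd.

3rd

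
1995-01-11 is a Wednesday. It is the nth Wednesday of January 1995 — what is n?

Day 11 falls in week ⌈11/7⌉ of the month.
Days 1–7 hold the 1st Wednesday, 8–14 the 2nd, 15–21 the 3rd, 22–28 the 4th, 29–31 the 5th.
11 is in the range for the 2nd.

2nd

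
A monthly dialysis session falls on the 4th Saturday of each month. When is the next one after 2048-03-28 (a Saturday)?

2048-04-25

March 2048 starts on a Sunday; its first Saturday is the 7th, so the 4th Saturday is the 28th — 2048-03-28.
That is not after 2048-03-28, so look at April 2048.
April 2048 starts on a Wednesday; its first Saturday is the 4th, so the 4th Saturday is the 25th — 2048-04-25.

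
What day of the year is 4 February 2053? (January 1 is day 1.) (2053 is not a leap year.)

35

Days in months before February: 31 = 31.
Plus 4 days into February → day 35.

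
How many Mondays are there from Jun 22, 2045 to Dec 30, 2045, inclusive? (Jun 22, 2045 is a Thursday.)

Jun 22, 2045 is a Thursday; the first Monday on or after it is Jun 26, 2045 (4 days later).
From Jun 26, 2045 to Dec 30, 2045: 4 + 31 + 31 + 30 + 31 + 30 + 30 = 187 days (rest of Jun, Jul, Aug, Sep, Oct, Nov, Dec).
187 ÷ 7 = 26 full weeks with remainder 5, so 26 more Mondays after the first → 27.

27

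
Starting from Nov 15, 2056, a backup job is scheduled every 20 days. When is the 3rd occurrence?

The 3rd occurrence is 2 intervals after the first: 2 × 20 = 40 days after Nov 15, 2056.
Nov has 30 days — 15 days to the end of Nov leaves 25.
25 days into Dec → Dec 25, 2056.

Dec 25, 2056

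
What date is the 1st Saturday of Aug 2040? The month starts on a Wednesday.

Aug 2040 begins on a Wednesday, so the first Saturday is Aug 4 (3 days later).

Aug 4, 2040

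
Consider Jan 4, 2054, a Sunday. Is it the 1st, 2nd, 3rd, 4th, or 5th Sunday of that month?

Day 4 falls in week ⌈4/7⌉ of the month.
Days 1–7 hold the 1st Sunday, 8–14 the 2nd, 15–21 the 3rd, 22–28 the 4th, 29–31 the 5th.
4 is in the range for the 1st.

1st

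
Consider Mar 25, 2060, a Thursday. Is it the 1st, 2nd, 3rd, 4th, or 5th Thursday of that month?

Day 25 falls in week ⌈25/7⌉ of the month.
Days 1–7 hold the 1st Thursday, 8–14 the 2nd, 15–21 the 3rd, 22–28 the 4th, 29–31 the 5th.
25 is in the range for the 4th.

4th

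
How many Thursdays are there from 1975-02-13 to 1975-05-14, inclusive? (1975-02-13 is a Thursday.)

1975-02-13 is a Thursday; the first Thursday on or after it is 1975-02-13.
From 1975-02-13 to 1975-05-14: 15 + 31 + 30 + 14 = 90 days (rest of February, March, April, May).
90 ÷ 7 = 12 full weeks with remainder 6, so 12 more Thursdays after the first → 13.

13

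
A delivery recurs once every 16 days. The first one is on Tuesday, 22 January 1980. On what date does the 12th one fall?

16 July 1980

The 12th occurrence is 11 intervals after the first: 11 × 16 = 176 days after 22 January 1980.
January has 31 days — 9 days to the end of January leaves 167.
February has 29 days (138 left).
March has 31 days (107 left).
April has 30 days (77 left).
May has 31 days (46 left).
June has 30 days (16 left).
16 days into July → 16 July 1980.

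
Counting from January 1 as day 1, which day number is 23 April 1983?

113

Days in months before April: 31 + 28 + 31 = 90.
Plus 23 days into April → day 113.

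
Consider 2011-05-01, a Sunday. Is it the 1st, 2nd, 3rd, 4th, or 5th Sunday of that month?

Day 1 falls in week ⌈1/7⌉ of the month.
Days 1–7 hold the 1st Sunday, 8–14 the 2nd, 15–21 the 3rd, 22–28 the 4th, 29–31 the 5th.
1 is in the range for the 1st.

1st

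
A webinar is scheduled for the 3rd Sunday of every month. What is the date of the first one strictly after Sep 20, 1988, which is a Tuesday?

Sep 1988 starts on a Thursday; its first Sunday is the 4th, so the 3rd Sunday is the 18th — Sep 18, 1988.
That is not after Sep 20, 1988, so look at Oct 1988.
Oct 1988 starts on a Saturday; its first Sunday is the 2nd, so the 3rd Sunday is the 16th — Oct 16, 1988.

Oct 16, 1988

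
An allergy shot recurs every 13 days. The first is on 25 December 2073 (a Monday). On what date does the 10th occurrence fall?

21 April 2074

The 10th occurrence is 9 intervals after the first: 9 × 13 = 117 days after 25 December 2073.
December has 31 days — 6 days to the end of December leaves 111.
January has 31 days (80 left).
February has 28 days (52 left).
March has 31 days (21 left).
21 days into April → 21 April 2074.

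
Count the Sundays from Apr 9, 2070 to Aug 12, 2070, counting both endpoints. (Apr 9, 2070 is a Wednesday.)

Apr 9, 2070 is a Wednesday; the first Sunday on or after it is Apr 13, 2070 (4 days later).
From Apr 13, 2070 to Aug 12, 2070: 17 + 31 + 30 + 31 + 12 = 121 days (rest of Apr, May, Jun, Jul, Aug).
121 ÷ 7 = 17 full weeks with remainder 2, so 17 more Sundays after the first → 18.

18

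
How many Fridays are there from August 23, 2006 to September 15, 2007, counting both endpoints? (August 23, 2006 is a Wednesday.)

August 23, 2006 is a Wednesday; the first Friday on or after it is August 25, 2006 (2 days later).
From August 25, 2006 to September 15, 2007: 128 + 258 = 386 days (rest of 2006, to September 15, 2007 in 2007).
386 ÷ 7 = 55 full weeks with remainder 1, so 55 more Fridays after the first → 56.

56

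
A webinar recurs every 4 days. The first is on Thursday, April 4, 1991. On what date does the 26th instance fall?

The 26th occurrence is 25 intervals after the first: 25 × 4 = 100 days after April 4, 1991.
April has 30 days — 26 days to the end of April leaves 74.
May has 31 days (43 left).
June has 30 days (13 left).
13 days into July → July 13, 1991.

July 13, 1991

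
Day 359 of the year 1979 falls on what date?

January has 31 days (359 − 31 = 328 remain).
February has 28 days (328 − 28 = 300 remain).
March has 31 days (300 − 31 = 269 remain).
April has 30 days (269 − 30 = 239 remain).
May has 31 days (239 − 31 = 208 remain).
June has 30 days (208 − 30 = 178 remain).
July has 31 days (178 − 31 = 147 remain).
August has 31 days (147 − 31 = 116 remain).
September has 30 days (116 − 30 = 86 remain).
October has 31 days (86 − 31 = 55 remain).
November has 30 days (55 − 30 = 25 remain).
25 into December → December 25.

25 December 1979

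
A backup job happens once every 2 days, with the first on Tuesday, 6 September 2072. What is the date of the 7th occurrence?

The 7th occurrence is 6 intervals after the first: 6 × 2 = 12 days after 6 September 2072.
12 days later is 18 September 2072.

18 September 2072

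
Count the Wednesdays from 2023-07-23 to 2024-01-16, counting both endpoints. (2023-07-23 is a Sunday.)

25

2023-07-23 is a Sunday; the first Wednesday on or after it is 2023-07-26 (3 days later).
From 2023-07-26 to 2024-01-16: 5 + 31 + 30 + 31 + 30 + 31 + 16 = 174 days (rest of July, August, September, October, November, December, January).
174 ÷ 7 = 24 full weeks with remainder 6, so 24 more Wednesdays after the first → 25.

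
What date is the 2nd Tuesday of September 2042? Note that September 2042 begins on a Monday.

September 2042 begins on a Monday, so the first Tuesday is September 2 (1 day later).
The 2nd Tuesday is 1 weeks later: 2 + 7 = 9.

2042-09-09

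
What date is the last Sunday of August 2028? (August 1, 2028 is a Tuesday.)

2028-08-27

August 2028 begins on a Tuesday, so the first Sunday is August 6 (5 days later).
August 2028 has 31 days. Adding weeks: 6, 13, 20, 27 — the last one ≤ 31 is the 27th.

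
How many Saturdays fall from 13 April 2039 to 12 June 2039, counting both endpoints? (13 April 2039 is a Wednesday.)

9

13 April 2039 is a Wednesday; the first Saturday on or after it is 16 April 2039 (3 days later).
From 16 April 2039 to 12 June 2039: 14 + 31 + 12 = 57 days (rest of April, May, June).
57 ÷ 7 = 8 full weeks with remainder 1, so 8 more Saturdays after the first → 9.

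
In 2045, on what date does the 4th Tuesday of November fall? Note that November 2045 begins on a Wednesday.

November 28, 2045

November 2045 begins on a Wednesday, so the first Tuesday is November 7 (6 days later).
The 4th Tuesday is 3 weeks later: 7 + 21 = 28.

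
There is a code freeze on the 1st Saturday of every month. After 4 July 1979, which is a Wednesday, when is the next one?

July 1979 starts on a Sunday, so its 1st Saturday is 7 July 1979 (6 days in).
7 July 1979 is after 4 July 1979, so that is the next one.

7 July 1979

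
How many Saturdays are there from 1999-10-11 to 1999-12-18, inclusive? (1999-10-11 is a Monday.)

1999-10-11 is a Monday; the first Saturday on or after it is 1999-10-16 (5 days later).
From 1999-10-16 to 1999-12-18: 15 + 30 + 18 = 63 days (rest of October, November, December).
63 ÷ 7 = 9 full weeks with remainder 0, so 9 more Saturdays after the first → 10.

10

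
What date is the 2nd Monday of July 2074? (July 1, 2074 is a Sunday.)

9 July 2074

July 2074 begins on a Sunday, so the first Monday is July 2 (1 day later).
The 2nd Monday is 1 weeks later: 2 + 7 = 9.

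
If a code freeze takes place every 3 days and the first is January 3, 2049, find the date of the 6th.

January 18, 2049

The 6th occurrence is 5 intervals after the first: 5 × 3 = 15 days after January 3, 2049.
15 days later is January 18, 2049.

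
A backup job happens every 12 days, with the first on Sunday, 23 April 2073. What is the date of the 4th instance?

The 4th occurrence is 3 intervals after the first: 3 × 12 = 36 days after 23 April 2073.
April has 30 days — 7 days to the end of April leaves 29.
29 days into May → 29 May 2073.

29 May 2073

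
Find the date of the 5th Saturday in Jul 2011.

Jul 30, 2011

Jul 2011 begins on a Friday, so the first Saturday is Jul 2 (1 day later).
The 5th Saturday is 4 weeks later: 2 + 28 = 30.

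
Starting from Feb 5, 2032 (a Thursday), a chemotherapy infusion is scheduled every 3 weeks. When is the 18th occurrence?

Jan 27, 2033

The 18th occurrence is 17 intervals after the first: 17 × 21 = 357 days after Feb 5, 2032.
Feb has 29 days — 24 days to the end of Feb leaves 333.
Mar has 31 days (302 left).
Apr has 30 days (272 left).
May has 31 days (241 left).
Jun has 30 days (211 left).
Jul has 31 days (180 left).
Aug has 31 days (149 left).
Sep has 30 days (119 left).
Oct has 31 days (88 left).
Nov has 30 days (58 left).
Dec has 31 days (27 left).
27 days into Jan → Jan 27, 2033.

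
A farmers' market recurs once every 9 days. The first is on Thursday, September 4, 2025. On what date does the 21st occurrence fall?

March 3, 2026

The 21st occurrence is 20 intervals after the first: 20 × 9 = 180 days after September 4, 2025.
September has 30 days — 26 days to the end of September leaves 154.
October has 31 days (123 left).
November has 30 days (93 left).
December has 31 days (62 left).
January has 31 days (31 left).
February has 28 days (3 left).
3 days into March → March 3, 2026.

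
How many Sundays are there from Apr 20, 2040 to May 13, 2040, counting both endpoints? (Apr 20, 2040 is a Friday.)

4

Apr 20, 2040 is a Friday; the first Sunday on or after it is Apr 22, 2040 (2 days later).
From Apr 22, 2040 to May 13, 2040: 8 + 13 = 21 days (rest of Apr, May).
21 ÷ 7 = 3 full weeks with remainder 0, so 3 more Sundays after the first → 4.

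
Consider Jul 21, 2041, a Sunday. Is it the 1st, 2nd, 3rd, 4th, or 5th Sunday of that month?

3rd

Day 21 falls in week ⌈21/7⌉ of the month.
Days 1–7 hold the 1st Sunday, 8–14 the 2nd, 15–21 the 3rd, 22–28 the 4th, 29–31 the 5th.
21 is in the range for the 3rd.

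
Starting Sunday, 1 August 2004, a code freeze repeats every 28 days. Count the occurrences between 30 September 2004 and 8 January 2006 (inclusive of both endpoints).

Occurrences land 28·i days after 1 August 2004 for i = 0, 1, 2, …
30 September 2004 is 60 days after the start; 60 ÷ 28 = 2 remainder 4; since the remainder is 4, round up to i = 3. First occurrence in the window: #4 on 24 October 2004 (3×28 = 84 days in).
8 January 2006 is 525 days after the start; 525 ÷ 28 = 18 remainder 21. Last occurrence in the window: #19 on 18 December 2005.
Occurrences #4 through #19: 16 in total.

16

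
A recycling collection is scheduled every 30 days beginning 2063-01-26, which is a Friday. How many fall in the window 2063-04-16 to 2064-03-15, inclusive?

11

Occurrences land 30·i days after 2063-01-26 for i = 0, 1, 2, …
2063-04-16 is 80 days after the start; 80 ÷ 30 = 2 remainder 20; since the remainder is 20, round up to i = 3. First occurrence in the window: #4 on 2063-04-26 (3×30 = 90 days in).
2064-03-15 is 414 days after the start; 414 ÷ 30 = 13 remainder 24. Last occurrence in the window: #14 on 2064-02-20.
Occurrences #4 through #14: 11 in total.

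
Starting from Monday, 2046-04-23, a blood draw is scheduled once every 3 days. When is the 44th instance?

The 44th occurrence is 43 intervals after the first: 43 × 3 = 129 days after 2046-04-23.
April has 30 days — 7 days to the end of April leaves 122.
May has 31 days (91 left).
June has 30 days (61 left).
July has 31 days (30 left).
30 days into August → 2046-08-30.

2046-08-30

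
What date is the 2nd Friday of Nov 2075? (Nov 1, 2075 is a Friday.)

Nov 8, 2075

Nov 2075 begins on a Friday, so the first Friday is Nov 1.
The 2nd Friday is 1 weeks later: 1 + 7 = 8.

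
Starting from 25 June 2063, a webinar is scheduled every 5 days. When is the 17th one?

13 September 2063

The 17th occurrence is 16 intervals after the first: 16 × 5 = 80 days after 25 June 2063.
June has 30 days — 5 days to the end of June leaves 75.
July has 31 days (44 left).
August has 31 days (13 left).
13 days into September → 13 September 2063.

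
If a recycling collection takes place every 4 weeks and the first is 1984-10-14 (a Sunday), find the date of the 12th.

The 12th occurrence is 11 intervals after the first: 11 × 28 = 308 days after 1984-10-14.
October has 31 days — 17 days to the end of October leaves 291.
November has 30 days (261 left).
December has 31 days (230 left).
January has 31 days (199 left).
February has 28 days (171 left).
March has 31 days (140 left).
April has 30 days (110 left).
May has 31 days (79 left).
June has 30 days (49 left).
July has 31 days (18 left).
18 days into August → 1985-08-18.

1985-08-18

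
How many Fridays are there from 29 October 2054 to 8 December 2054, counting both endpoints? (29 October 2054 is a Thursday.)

29 October 2054 is a Thursday; the first Friday on or after it is 30 October 2054 (1 day later).
From 30 October 2054 to 8 December 2054: 1 + 30 + 8 = 39 days (rest of October, November, December).
39 ÷ 7 = 5 full weeks with remainder 4, so 5 more Fridays after the first → 6.

6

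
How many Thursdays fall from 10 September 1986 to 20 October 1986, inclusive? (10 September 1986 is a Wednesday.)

6

10 September 1986 is a Wednesday; the first Thursday on or after it is 11 September 1986 (1 day later).
From 11 September 1986 to 20 October 1986: 19 + 20 = 39 days (rest of September, October).
39 ÷ 7 = 5 full weeks with remainder 4, so 5 more Thursdays after the first → 6.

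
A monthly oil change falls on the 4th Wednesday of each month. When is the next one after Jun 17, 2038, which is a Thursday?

Jun 2038 starts on a Tuesday; its first Wednesday is the 2nd, so the 4th Wednesday is the 23rd — Jun 23, 2038.
Jun 23, 2038 is after Jun 17, 2038, so that is the next one.

Jun 23, 2038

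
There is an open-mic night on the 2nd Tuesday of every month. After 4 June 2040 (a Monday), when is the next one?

June 2040 starts on a Friday; its first Tuesday is the 5th, so the 2nd Tuesday is the 12th — 12 June 2040.
12 June 2040 is after 4 June 2040, so that is the next one.

12 June 2040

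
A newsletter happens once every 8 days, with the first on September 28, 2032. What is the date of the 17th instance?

The 17th occurrence is 16 intervals after the first: 16 × 8 = 128 days after September 28, 2032.
September has 30 days — 2 days to the end of September leaves 126.
October has 31 days (95 left).
November has 30 days (65 left).
December has 31 days (34 left).
January has 31 days (3 left).
3 days into February → February 3, 2033.

February 3, 2033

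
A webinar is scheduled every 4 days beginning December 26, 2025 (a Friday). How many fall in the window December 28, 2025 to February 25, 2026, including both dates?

15

Occurrences land 4·i days after December 26, 2025 for i = 0, 1, 2, …
December 28, 2025 is 2 days after the start; 2 ÷ 4 = 0 remainder 2; since the remainder is 2, round up to i = 1. First occurrence in the window: #2 on December 30, 2025 (1×4 = 4 days in).
February 25, 2026 is 61 days after the start; 61 ÷ 4 = 15 remainder 1. Last occurrence in the window: #16 on February 24, 2026.
Occurrences #2 through #16: 15 in total.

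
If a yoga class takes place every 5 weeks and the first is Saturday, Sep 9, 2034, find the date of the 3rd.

The 3rd occurrence is 2 intervals after the first: 2 × 35 = 70 days after Sep 9, 2034.
Sep has 30 days — 21 days to the end of Sep leaves 49.
Oct has 31 days (18 left).
18 days into Nov → Nov 18, 2034.

Nov 18, 2034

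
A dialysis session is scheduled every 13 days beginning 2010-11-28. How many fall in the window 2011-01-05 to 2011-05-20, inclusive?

Occurrences land 13·i days after 2010-11-28 for i = 0, 1, 2, …
2011-01-05 is 38 days after the start; 38 ÷ 13 = 2 remainder 12; since the remainder is 12, round up to i = 3. First occurrence in the window: #4 on 2011-01-06 (3×13 = 39 days in).
2011-05-20 is 173 days after the start; 173 ÷ 13 = 13 remainder 4. Last occurrence in the window: #14 on 2011-05-16.
Occurrences #4 through #14: 11 in total.

11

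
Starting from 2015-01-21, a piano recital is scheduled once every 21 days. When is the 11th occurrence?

The 11th occurrence is 10 intervals after the first: 10 × 21 = 210 days after 2015-01-21.
January has 31 days — 10 days to the end of January leaves 200.
February has 28 days (172 left).
March has 31 days (141 left).
April has 30 days (111 left).
May has 31 days (80 left).
June has 30 days (50 left).
July has 31 days (19 left).
19 days into August → 2015-08-19.

2015-08-19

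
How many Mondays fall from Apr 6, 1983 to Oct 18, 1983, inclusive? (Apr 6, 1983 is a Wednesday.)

Apr 6, 1983 is a Wednesday; the first Monday on or after it is Apr 11, 1983 (5 days later).
From Apr 11, 1983 to Oct 18, 1983: 19 + 31 + 30 + 31 + 31 + 30 + 18 = 190 days (rest of Apr, May, Jun, Jul, Aug, Sep, Oct).
190 ÷ 7 = 27 full weeks with remainder 1, so 27 more Mondays after the first → 28.

28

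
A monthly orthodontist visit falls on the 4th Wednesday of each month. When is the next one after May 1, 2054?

May 2054 starts on a Friday; its first Wednesday is the 6th, so the 4th Wednesday is the 27th — May 27, 2054.
May 27, 2054 is after May 1, 2054, so that is the next one.

May 27, 2054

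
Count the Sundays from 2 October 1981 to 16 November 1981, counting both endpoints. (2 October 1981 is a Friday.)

2 October 1981 is a Friday; the first Sunday on or after it is 4 October 1981 (2 days later).
From 4 October 1981 to 16 November 1981: 27 + 16 = 43 days (rest of October, November).
43 ÷ 7 = 6 full weeks with remainder 1, so 6 more Sundays after the first → 7.

7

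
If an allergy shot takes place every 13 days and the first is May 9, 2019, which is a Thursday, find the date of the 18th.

Dec 16, 2019

The 18th occurrence is 17 intervals after the first: 17 × 13 = 221 days after May 9, 2019.
May has 31 days — 22 days to the end of May leaves 199.
Jun has 30 days (169 left).
Jul has 31 days (138 left).
Aug has 31 days (107 left).
Sep has 30 days (77 left).
Oct has 31 days (46 left).
Nov has 30 days (16 left).
16 days into Dec → Dec 16, 2019.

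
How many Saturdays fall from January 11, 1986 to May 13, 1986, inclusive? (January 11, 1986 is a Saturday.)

January 11, 1986 is a Saturday; the first Saturday on or after it is January 11, 1986.
From January 11, 1986 to May 13, 1986: 20 + 28 + 31 + 30 + 13 = 122 days (rest of January, February, March, April, May).
122 ÷ 7 = 17 full weeks with remainder 3, so 17 more Saturdays after the first → 18.

18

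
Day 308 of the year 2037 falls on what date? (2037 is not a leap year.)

4 November 2037

January has 31 days (308 − 31 = 277 remain).
February has 28 days (277 − 28 = 249 remain).
March has 31 days (249 − 31 = 218 remain).
April has 30 days (218 − 30 = 188 remain).
May has 31 days (188 − 31 = 157 remain).
June has 30 days (157 − 30 = 127 remain).
July has 31 days (127 − 31 = 96 remain).
August has 31 days (96 − 31 = 65 remain).
September has 30 days (65 − 30 = 35 remain).
October has 31 days (35 − 31 = 4 remain).
4 into November → November 4.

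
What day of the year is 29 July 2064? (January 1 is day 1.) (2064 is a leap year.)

211

Days in months before July: 31 + 29 + 31 + 30 + 31 + 30 = 182.
Plus 29 days into July → day 211.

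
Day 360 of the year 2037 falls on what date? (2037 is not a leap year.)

Dec 26, 2037

Jan has 31 days (360 − 31 = 329 remain).
Feb has 28 days (329 − 28 = 301 remain).
Mar has 31 days (301 − 31 = 270 remain).
Apr has 30 days (270 − 30 = 240 remain).
May has 31 days (240 − 31 = 209 remain).
Jun has 30 days (209 − 30 = 179 remain).
Jul has 31 days (179 − 31 = 148 remain).
Aug has 31 days (148 − 31 = 117 remain).
Sep has 30 days (117 − 30 = 87 remain).
Oct has 31 days (87 − 31 = 56 remain).
Nov has 30 days (56 − 30 = 26 remain).
26 into Dec → Dec 26.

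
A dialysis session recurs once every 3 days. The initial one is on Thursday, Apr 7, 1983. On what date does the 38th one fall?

Jul 27, 1983

The 38th occurrence is 37 intervals after the first: 37 × 3 = 111 days after Apr 7, 1983.
Apr has 30 days — 23 days to the end of Apr leaves 88.
May has 31 days (57 left).
Jun has 30 days (27 left).
27 days into Jul → Jul 27, 1983.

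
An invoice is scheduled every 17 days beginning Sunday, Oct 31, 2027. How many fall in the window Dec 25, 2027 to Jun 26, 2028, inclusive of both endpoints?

Occurrences land 17·i days after Oct 31, 2027 for i = 0, 1, 2, …
Dec 25, 2027 is 55 days after the start; 55 ÷ 17 = 3 remainder 4; since the remainder is 4, round up to i = 4. First occurrence in the window: #5 on Jan 7, 2028 (4×17 = 68 days in).
Jun 26, 2028 is 239 days after the start; 239 ÷ 17 = 14 remainder 1. Last occurrence in the window: #15 on Jun 25, 2028.
Occurrences #5 through #15: 11 in total.

11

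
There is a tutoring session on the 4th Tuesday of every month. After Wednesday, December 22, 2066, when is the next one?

December 2066 starts on a Wednesday; its first Tuesday is the 7th, so the 4th Tuesday is the 28th — December 28, 2066.
December 28, 2066 is after December 22, 2066, so that is the next one.

December 28, 2066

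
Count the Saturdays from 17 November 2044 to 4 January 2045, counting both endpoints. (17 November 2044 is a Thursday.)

7

17 November 2044 is a Thursday; the first Saturday on or after it is 19 November 2044 (2 days later).
From 19 November 2044 to 4 January 2045: 11 + 31 + 4 = 46 days (rest of November, December, January).
46 ÷ 7 = 6 full weeks with remainder 4, so 6 more Saturdays after the first → 7.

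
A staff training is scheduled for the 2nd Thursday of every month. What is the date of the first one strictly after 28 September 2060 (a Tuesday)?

14 October 2060

September 2060 starts on a Wednesday; its first Thursday is the 2nd, so the 2nd Thursday is the 9th — 9 September 2060.
That is not after 28 September 2060, so look at October 2060.
October 2060 starts on a Friday; its first Thursday is the 7th, so the 2nd Thursday is the 14th — 14 October 2060.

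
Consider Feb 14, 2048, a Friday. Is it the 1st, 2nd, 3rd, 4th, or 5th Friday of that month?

Day 14 falls in week ⌈14/7⌉ of the month.
Days 1–7 hold the 1st Friday, 8–14 the 2nd, 15–21 the 3rd, 22–28 the 4th, 29–31 the 5th.
14 is in the range for the 2nd.

2nd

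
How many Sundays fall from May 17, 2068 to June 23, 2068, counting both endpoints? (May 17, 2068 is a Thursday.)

5

May 17, 2068 is a Thursday; the first Sunday on or after it is May 20, 2068 (3 days later).
From May 20, 2068 to June 23, 2068: 11 + 23 = 34 days (rest of May, June).
34 ÷ 7 = 4 full weeks with remainder 6, so 4 more Sundays after the first → 5.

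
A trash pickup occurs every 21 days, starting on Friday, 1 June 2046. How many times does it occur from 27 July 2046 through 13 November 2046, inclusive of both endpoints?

5

Occurrences land 21·i days after 1 June 2046 for i = 0, 1, 2, …
27 July 2046 is 56 days after the start; 56 ÷ 21 = 2 remainder 14; since the remainder is 14, round up to i = 3. First occurrence in the window: #4 on 3 August 2046 (3×21 = 63 days in).
13 November 2046 is 165 days after the start; 165 ÷ 21 = 7 remainder 18. Last occurrence in the window: #8 on 26 October 2046.
Occurrences #4 through #8: 5 in total.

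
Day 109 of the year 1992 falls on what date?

Jan has 31 days (109 − 31 = 78 remain).
Feb has 29 days (78 − 29 = 49 remain).
Mar has 31 days (49 − 31 = 18 remain).
18 into Apr → Apr 18.

Apr 18, 1992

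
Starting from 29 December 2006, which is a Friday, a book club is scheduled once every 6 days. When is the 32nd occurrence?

The 32nd occurrence is 31 intervals after the first: 31 × 6 = 186 days after 29 December 2006.
December has 31 days — 2 days to the end of December leaves 184.
January has 31 days (153 left).
February has 28 days (125 left).
March has 31 days (94 left).
April has 30 days (64 left).
May has 31 days (33 left).
June has 30 days (3 left).
3 days into July → 3 July 2007.

3 July 2007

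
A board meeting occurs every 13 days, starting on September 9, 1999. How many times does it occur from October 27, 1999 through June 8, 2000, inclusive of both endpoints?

18

Occurrences land 13·i days after September 9, 1999 for i = 0, 1, 2, …
October 27, 1999 is 48 days after the start; 48 ÷ 13 = 3 remainder 9; since the remainder is 9, round up to i = 4. First occurrence in the window: #5 on October 31, 1999 (4×13 = 52 days in).
June 8, 2000 is 273 days after the start; 273 ÷ 13 = 21 remainder 0. Last occurrence in the window: #22 on June 8, 2000.
Occurrences #5 through #22: 18 in total.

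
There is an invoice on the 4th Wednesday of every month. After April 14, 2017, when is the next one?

April 2017 starts on a Saturday; its first Wednesday is the 5th, so the 4th Wednesday is the 26th — April 26, 2017.
April 26, 2017 is after April 14, 2017, so that is the next one.

April 26, 2017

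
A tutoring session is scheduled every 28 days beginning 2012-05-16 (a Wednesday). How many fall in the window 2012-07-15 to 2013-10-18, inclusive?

Occurrences land 28·i days after 2012-05-16 for i = 0, 1, 2, …
2012-07-15 is 60 days after the start; 60 ÷ 28 = 2 remainder 4; since the remainder is 4, round up to i = 3. First occurrence in the window: #4 on 2012-08-08 (3×28 = 84 days in).
2013-10-18 is 520 days after the start; 520 ÷ 28 = 18 remainder 16. Last occurrence in the window: #19 on 2013-10-02.
Occurrences #4 through #19: 16 in total.

16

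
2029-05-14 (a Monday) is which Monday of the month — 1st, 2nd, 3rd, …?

Day 14 falls in week ⌈14/7⌉ of the month.
Days 1–7 hold the 1st Monday, 8–14 the 2nd, 15–21 the 3rd, 22–28 the 4th, 29–31 the 5th.
14 is in the range for the 2nd.

2nd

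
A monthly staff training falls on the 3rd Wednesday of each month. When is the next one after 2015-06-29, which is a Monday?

2015-07-15

June 2015 starts on a Monday; its first Wednesday is the 3rd, so the 3rd Wednesday is the 17th — 2015-06-17.
That is not after 2015-06-29, so look at July 2015.
July 2015 starts on a Wednesday; its first Wednesday is the 1st, so the 3rd Wednesday is the 15th — 2015-07-15.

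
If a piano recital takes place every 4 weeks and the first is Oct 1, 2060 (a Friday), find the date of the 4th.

Dec 24, 2060

The 4th occurrence is 3 intervals after the first: 3 × 28 = 84 days after Oct 1, 2060.
Oct has 31 days — 30 days to the end of Oct leaves 54.
Nov has 30 days (24 left).
24 days into Dec → Dec 24, 2060.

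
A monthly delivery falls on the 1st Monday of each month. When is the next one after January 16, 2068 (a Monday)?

January 2068 starts on a Sunday, so its 1st Monday is January 2, 2068 (1 day in).
That is not after January 16, 2068, so look at February 2068.
February 2068 starts on a Wednesday, so its 1st Monday is February 6, 2068 (5 days in).

February 6, 2068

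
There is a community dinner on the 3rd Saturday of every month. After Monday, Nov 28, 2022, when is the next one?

Dec 17, 2022

Nov 2022 starts on a Tuesday; its first Saturday is the 5th, so the 3rd Saturday is the 19th — Nov 19, 2022.
That is not after Nov 28, 2022, so look at Dec 2022.
Dec 2022 starts on a Thursday; its first Saturday is the 3rd, so the 3rd Saturday is the 17th — Dec 17, 2022.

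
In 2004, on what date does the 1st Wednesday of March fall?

March 3, 2004

The first Wednesday of March 2004 is March 3.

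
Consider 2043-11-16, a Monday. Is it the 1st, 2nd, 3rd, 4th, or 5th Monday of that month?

Day 16 falls in week ⌈16/7⌉ of the month.
Days 1–7 hold the 1st Monday, 8–14 the 2nd, 15–21 the 3rd, 22–28 the 4th, 29–31 the 5th.
16 is in the range for the 3rd.

3rd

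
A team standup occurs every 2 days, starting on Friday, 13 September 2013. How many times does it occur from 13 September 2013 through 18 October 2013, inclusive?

18

Occurrences land 2·i days after 13 September 2013 for i = 0, 1, 2, …
The window opens on the start date, so the first occurrence inside is #1 on 13 September 2013.
18 October 2013 is 35 days after the start; 35 ÷ 2 = 17 remainder 1. Last occurrence in the window: #18 on 17 October 2013.
Occurrences #1 through #18: 18 in total.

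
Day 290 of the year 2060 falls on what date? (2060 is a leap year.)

16 October 2060

January has 31 days (290 − 31 = 259 remain).
February has 29 days (259 − 29 = 230 remain).
March has 31 days (230 − 31 = 199 remain).
April has 30 days (199 − 30 = 169 remain).
May has 31 days (169 − 31 = 138 remain).
June has 30 days (138 − 30 = 108 remain).
July has 31 days (108 − 31 = 77 remain).
August has 31 days (77 − 31 = 46 remain).
September has 30 days (46 − 30 = 16 remain).
16 into October → October 16.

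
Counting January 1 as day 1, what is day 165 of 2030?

January has 31 days (165 − 31 = 134 remain).
February has 28 days (134 − 28 = 106 remain).
March has 31 days (106 − 31 = 75 remain).
April has 30 days (75 − 30 = 45 remain).
May has 31 days (45 − 31 = 14 remain).
14 into June → June 14.

June 14, 2030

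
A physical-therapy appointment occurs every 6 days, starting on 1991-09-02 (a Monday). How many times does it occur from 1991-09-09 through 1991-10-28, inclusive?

8

Occurrences land 6·i days after 1991-09-02 for i = 0, 1, 2, …
1991-09-09 is 7 days after the start; 7 ÷ 6 = 1 remainder 1; since the remainder is 1, round up to i = 2. First occurrence in the window: #3 on 1991-09-14 (2×6 = 12 days in).
1991-10-28 is 56 days after the start; 56 ÷ 6 = 9 remainder 2. Last occurrence in the window: #10 on 1991-10-26.
Occurrences #3 through #10: 8 in total.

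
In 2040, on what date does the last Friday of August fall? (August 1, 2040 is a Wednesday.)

31 August 2040

August 2040 begins on a Wednesday, so the first Friday is August 3 (2 days later).
August 2040 has 31 days. Adding weeks: 3, 10, 17, 24, 31 — the last one ≤ 31 is the 31st.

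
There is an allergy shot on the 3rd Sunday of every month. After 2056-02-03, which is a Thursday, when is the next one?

February 2056 starts on a Tuesday; its first Sunday is the 6th, so the 3rd Sunday is the 20th — 2056-02-20.
2056-02-20 is after 2056-02-03, so that is the next one.

2056-02-20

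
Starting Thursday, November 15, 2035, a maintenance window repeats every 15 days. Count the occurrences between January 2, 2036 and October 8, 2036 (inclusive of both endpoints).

18

Occurrences land 15·i days after November 15, 2035 for i = 0, 1, 2, …
January 2, 2036 is 48 days after the start; 48 ÷ 15 = 3 remainder 3; since the remainder is 3, round up to i = 4. First occurrence in the window: #5 on January 14, 2036 (4×15 = 60 days in).
October 8, 2036 is 328 days after the start; 328 ÷ 15 = 21 remainder 13. Last occurrence in the window: #22 on September 25, 2036.
Occurrences #5 through #22: 18 in total.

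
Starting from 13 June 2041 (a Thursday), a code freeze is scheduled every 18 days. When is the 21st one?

The 21st occurrence is 20 intervals after the first: 20 × 18 = 360 days after 13 June 2041.
June has 30 days — 17 days to the end of June leaves 343.
July has 31 days (312 left).
August has 31 days (281 left).
September has 30 days (251 left).
October has 31 days (220 left).
November has 30 days (190 left).
December has 31 days (159 left).
January has 31 days (128 left).
February has 28 days (100 left).
March has 31 days (69 left).
April has 30 days (39 left).
May has 31 days (8 left).
8 days into June → 8 June 2042.

8 June 2042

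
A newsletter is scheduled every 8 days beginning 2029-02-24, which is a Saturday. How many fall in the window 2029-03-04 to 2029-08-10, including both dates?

Occurrences land 8·i days after 2029-02-24 for i = 0, 1, 2, …
2029-03-04 is 8 days after the start; 8 ÷ 8 = 1 remainder 0. First occurrence in the window: #2 on 2029-03-04 (1×8 = 8 days in).
2029-08-10 is 167 days after the start; 167 ÷ 8 = 20 remainder 7. Last occurrence in the window: #21 on 2029-08-03.
Occurrences #2 through #21: 20 in total.

20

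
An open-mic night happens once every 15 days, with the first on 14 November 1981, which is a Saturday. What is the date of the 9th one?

14 March 1982

The 9th occurrence is 8 intervals after the first: 8 × 15 = 120 days after 14 November 1981.
November has 30 days — 16 days to the end of November leaves 104.
December has 31 days (73 left).
January has 31 days (42 left).
February has 28 days (14 left).
14 days into March → 14 March 1982.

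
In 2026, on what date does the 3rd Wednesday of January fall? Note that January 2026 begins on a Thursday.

January 21, 2026

January 2026 begins on a Thursday, so the first Wednesday is January 7 (6 days later).
The 3rd Wednesday is 2 weeks later: 7 + 14 = 21.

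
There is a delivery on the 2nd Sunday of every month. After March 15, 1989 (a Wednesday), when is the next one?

April 9, 1989

March 1989 starts on a Wednesday; its first Sunday is the 5th, so the 2nd Sunday is the 12th — March 12, 1989.
That is not after March 15, 1989, so look at April 1989.
April 1989 starts on a Saturday; its first Sunday is the 2nd, so the 2nd Sunday is the 9th — April 9, 1989.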